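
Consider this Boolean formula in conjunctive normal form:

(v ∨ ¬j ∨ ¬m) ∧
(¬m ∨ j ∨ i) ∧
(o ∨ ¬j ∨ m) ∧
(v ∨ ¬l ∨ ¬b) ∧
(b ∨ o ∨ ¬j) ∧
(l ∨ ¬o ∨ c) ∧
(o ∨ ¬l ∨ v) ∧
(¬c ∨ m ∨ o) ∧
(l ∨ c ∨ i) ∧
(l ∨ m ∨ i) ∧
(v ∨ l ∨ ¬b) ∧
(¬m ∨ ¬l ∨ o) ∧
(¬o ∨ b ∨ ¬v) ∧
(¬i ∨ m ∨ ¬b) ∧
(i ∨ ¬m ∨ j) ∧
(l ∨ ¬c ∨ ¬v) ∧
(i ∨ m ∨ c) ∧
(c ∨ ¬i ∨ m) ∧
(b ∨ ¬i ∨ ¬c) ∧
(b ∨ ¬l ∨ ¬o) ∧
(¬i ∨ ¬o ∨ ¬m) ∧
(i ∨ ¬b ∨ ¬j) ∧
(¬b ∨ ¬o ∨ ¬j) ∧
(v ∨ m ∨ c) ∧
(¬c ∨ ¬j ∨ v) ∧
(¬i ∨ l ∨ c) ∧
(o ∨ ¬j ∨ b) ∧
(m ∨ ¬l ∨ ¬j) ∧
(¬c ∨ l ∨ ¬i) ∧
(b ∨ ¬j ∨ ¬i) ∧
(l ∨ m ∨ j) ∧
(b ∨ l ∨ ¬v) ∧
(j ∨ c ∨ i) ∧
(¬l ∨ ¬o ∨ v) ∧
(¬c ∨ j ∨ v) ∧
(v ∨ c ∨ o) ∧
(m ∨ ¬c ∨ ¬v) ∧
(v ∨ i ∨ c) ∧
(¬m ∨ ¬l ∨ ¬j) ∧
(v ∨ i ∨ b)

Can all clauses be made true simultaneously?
No

No, the formula is not satisfiable.

No assignment of truth values to the variables can make all 40 clauses true simultaneously.

The formula is UNSAT (unsatisfiable).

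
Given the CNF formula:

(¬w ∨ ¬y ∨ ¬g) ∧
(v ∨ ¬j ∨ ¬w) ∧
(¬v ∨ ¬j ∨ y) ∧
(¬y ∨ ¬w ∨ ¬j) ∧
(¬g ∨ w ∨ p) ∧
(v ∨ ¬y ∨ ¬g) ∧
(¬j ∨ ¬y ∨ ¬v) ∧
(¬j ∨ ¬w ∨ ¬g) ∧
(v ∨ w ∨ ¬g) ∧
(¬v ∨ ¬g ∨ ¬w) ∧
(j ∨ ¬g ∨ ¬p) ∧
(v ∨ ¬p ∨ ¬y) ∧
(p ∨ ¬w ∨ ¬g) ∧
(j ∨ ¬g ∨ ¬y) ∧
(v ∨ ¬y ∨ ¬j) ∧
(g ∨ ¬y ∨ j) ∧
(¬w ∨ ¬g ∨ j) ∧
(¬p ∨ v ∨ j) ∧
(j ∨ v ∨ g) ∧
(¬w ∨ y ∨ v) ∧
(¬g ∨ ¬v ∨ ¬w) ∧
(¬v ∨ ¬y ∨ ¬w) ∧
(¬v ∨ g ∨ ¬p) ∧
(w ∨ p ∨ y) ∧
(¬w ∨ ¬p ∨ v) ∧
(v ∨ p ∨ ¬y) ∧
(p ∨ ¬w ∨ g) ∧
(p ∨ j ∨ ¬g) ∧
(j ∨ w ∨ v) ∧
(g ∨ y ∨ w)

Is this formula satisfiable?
No

No, the formula is not satisfiable.

No assignment of truth values to the variables can make all 30 clauses true simultaneously.

The formula is UNSAT (unsatisfiable).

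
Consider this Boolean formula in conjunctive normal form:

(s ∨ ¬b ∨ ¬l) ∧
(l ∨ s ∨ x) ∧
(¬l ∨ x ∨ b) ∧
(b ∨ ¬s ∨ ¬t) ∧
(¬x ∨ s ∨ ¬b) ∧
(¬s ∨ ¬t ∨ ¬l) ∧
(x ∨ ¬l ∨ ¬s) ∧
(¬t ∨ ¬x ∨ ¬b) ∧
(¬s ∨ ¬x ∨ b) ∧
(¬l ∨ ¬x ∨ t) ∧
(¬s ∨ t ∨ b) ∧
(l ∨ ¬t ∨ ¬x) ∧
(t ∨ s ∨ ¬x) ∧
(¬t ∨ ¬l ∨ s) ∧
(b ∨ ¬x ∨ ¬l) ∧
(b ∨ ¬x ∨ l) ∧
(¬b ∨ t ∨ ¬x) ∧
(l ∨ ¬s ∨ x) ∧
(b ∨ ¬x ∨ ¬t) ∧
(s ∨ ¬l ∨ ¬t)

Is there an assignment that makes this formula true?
No

No, the formula is not satisfiable.

No assignment of truth values to the variables can make all 20 clauses true simultaneously.

The formula is UNSAT (unsatisfiable).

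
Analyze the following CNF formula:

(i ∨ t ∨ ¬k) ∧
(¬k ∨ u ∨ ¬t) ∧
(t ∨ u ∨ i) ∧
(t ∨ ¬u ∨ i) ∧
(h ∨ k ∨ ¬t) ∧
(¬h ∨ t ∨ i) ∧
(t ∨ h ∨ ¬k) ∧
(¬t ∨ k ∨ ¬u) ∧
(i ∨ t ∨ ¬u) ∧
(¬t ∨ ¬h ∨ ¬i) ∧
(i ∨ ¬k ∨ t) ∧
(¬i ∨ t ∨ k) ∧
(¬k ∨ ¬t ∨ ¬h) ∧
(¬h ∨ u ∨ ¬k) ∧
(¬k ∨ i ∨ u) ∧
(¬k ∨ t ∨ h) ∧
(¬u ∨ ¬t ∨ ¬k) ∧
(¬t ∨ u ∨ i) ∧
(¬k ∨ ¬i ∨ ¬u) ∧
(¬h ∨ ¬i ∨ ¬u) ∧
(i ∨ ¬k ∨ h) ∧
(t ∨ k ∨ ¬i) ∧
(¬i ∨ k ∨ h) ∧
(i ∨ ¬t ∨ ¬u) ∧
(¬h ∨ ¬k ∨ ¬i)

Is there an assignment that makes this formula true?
No

No, the formula is not satisfiable.

No assignment of truth values to the variables can make all 25 clauses true simultaneously.

The formula is UNSAT (unsatisfiable).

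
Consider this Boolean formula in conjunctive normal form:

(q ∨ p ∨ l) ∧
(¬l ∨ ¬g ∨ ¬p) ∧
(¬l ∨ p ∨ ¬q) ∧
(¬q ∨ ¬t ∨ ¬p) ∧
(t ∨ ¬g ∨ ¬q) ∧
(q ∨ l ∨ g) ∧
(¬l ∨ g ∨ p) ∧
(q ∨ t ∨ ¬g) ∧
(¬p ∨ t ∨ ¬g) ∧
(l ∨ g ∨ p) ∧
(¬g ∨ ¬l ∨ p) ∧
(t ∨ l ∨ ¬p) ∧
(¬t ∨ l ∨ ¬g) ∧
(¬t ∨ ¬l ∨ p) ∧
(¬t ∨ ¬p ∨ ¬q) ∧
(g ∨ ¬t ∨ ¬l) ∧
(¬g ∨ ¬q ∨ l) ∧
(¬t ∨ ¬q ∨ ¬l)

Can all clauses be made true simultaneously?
Yes

Yes, the formula is satisfiable.

One satisfying assignment is: t=False, l=True, q=False, g=False, p=True

Verification: With this assignment, all 18 clauses evaluate to true.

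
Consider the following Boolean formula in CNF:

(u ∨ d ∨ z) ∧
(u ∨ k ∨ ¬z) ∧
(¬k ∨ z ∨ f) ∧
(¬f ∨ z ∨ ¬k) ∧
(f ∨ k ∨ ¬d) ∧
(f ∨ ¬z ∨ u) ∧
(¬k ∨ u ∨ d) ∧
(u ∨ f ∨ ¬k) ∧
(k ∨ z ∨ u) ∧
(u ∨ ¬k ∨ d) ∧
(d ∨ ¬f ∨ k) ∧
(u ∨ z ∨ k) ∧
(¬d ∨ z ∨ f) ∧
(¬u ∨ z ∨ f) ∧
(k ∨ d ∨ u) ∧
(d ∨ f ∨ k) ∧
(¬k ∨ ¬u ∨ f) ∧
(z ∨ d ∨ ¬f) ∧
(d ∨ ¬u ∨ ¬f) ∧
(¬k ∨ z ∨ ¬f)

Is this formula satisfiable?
Yes

Yes, the formula is satisfiable.

One satisfying assignment is: u=True, z=False, f=True, d=True, k=False

Verification: With this assignment, all 20 clauses evaluate to true.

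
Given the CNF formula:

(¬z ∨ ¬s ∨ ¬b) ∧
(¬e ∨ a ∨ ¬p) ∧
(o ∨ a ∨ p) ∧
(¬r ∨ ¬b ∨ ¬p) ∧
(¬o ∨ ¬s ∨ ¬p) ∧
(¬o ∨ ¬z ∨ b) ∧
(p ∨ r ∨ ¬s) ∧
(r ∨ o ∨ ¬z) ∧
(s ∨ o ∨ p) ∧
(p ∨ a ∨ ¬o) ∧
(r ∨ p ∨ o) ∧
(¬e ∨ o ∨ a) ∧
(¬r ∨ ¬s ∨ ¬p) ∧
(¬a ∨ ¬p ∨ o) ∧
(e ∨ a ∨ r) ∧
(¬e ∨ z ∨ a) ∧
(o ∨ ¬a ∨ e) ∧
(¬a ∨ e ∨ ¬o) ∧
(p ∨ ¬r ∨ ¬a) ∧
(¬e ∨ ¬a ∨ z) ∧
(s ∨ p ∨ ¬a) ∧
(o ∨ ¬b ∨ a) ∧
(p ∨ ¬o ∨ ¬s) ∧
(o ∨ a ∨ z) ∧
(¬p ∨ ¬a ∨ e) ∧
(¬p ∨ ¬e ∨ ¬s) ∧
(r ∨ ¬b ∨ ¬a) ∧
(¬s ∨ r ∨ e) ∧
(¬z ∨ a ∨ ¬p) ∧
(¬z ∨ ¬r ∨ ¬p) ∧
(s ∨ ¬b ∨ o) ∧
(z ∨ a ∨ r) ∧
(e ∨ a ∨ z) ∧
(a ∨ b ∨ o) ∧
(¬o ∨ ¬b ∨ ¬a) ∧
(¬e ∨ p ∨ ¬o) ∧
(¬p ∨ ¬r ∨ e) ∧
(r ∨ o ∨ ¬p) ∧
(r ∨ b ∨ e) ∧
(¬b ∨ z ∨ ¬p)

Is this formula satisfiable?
No

No, the formula is not satisfiable.

No assignment of truth values to the variables can make all 40 clauses true simultaneously.

The formula is UNSAT (unsatisfiable).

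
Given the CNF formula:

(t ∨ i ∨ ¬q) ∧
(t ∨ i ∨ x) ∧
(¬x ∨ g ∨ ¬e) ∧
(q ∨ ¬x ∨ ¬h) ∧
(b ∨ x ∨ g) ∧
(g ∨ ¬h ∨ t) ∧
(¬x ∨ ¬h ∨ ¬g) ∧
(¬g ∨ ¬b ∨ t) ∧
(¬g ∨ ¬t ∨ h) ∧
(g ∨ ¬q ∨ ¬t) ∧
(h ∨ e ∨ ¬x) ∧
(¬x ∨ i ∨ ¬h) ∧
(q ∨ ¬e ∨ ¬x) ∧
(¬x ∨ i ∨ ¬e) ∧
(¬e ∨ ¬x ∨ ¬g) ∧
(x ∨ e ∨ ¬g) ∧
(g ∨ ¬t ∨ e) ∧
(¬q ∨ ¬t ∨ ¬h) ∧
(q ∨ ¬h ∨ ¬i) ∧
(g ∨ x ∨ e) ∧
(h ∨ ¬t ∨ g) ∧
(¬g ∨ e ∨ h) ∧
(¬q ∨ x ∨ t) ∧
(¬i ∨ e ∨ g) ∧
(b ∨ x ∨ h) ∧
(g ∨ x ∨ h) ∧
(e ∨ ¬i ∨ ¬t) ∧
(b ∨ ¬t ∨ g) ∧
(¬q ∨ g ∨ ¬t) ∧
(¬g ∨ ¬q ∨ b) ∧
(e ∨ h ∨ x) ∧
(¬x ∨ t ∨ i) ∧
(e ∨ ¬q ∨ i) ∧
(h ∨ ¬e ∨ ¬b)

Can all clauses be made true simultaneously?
Yes

Yes, the formula is satisfiable.

One satisfying assignment is: i=False, h=True, e=True, x=False, g=False, t=True, b=True, q=False

Verification: With this assignment, all 34 clauses evaluate to true.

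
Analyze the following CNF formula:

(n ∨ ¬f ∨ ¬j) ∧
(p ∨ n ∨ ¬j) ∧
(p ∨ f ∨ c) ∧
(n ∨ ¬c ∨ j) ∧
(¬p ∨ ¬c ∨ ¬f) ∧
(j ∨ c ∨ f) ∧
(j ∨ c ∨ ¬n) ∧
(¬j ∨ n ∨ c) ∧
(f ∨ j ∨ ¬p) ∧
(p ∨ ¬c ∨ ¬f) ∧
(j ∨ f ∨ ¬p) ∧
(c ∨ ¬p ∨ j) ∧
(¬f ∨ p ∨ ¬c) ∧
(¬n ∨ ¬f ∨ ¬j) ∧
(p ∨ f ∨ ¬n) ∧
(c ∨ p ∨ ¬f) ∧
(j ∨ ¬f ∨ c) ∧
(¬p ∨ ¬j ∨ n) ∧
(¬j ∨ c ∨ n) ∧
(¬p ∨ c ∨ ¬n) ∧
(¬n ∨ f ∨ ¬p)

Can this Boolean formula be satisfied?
No

No, the formula is not satisfiable.

No assignment of truth values to the variables can make all 21 clauses true simultaneously.

The formula is UNSAT (unsatisfiable).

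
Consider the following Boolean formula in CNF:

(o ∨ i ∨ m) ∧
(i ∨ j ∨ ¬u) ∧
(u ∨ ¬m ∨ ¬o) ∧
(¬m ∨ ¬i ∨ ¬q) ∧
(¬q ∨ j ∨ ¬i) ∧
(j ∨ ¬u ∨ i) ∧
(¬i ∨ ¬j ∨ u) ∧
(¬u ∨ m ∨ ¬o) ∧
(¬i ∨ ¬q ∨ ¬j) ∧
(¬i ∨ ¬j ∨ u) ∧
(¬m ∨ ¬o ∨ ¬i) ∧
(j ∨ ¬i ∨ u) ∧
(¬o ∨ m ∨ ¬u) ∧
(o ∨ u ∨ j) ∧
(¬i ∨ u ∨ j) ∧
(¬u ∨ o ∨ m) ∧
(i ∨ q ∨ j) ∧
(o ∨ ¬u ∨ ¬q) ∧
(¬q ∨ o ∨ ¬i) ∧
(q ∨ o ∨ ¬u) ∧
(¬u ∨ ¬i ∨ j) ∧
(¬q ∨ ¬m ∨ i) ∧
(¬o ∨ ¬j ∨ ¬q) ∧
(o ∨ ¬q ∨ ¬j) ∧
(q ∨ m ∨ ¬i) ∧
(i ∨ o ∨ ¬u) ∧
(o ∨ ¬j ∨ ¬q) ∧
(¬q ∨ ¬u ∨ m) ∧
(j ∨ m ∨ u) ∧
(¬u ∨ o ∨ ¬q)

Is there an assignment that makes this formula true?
Yes

Yes, the formula is satisfiable.

One satisfying assignment is: o=True, q=False, m=False, i=False, j=True, u=False

Verification: With this assignment, all 30 clauses evaluate to true.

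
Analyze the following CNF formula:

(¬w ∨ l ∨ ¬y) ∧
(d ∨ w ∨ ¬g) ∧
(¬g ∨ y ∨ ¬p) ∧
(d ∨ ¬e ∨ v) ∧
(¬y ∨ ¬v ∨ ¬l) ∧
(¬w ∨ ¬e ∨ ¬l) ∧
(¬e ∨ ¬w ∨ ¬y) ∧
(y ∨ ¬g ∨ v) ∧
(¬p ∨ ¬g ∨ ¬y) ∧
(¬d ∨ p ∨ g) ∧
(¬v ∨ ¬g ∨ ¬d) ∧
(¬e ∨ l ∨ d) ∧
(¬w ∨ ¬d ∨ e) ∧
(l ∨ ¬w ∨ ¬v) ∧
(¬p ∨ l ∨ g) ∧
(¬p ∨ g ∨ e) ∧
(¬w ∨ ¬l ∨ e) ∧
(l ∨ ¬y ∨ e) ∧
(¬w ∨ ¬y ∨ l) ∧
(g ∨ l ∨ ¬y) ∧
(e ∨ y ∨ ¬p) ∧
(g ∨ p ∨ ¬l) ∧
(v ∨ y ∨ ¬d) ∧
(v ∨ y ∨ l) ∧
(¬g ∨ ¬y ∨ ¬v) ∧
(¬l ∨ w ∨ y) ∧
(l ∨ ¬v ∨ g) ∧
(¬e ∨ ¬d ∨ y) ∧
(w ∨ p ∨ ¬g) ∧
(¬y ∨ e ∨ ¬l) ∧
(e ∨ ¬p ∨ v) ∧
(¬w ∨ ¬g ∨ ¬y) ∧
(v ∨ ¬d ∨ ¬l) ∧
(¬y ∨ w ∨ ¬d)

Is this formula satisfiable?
No

No, the formula is not satisfiable.

No assignment of truth values to the variables can make all 34 clauses true simultaneously.

The formula is UNSAT (unsatisfiable).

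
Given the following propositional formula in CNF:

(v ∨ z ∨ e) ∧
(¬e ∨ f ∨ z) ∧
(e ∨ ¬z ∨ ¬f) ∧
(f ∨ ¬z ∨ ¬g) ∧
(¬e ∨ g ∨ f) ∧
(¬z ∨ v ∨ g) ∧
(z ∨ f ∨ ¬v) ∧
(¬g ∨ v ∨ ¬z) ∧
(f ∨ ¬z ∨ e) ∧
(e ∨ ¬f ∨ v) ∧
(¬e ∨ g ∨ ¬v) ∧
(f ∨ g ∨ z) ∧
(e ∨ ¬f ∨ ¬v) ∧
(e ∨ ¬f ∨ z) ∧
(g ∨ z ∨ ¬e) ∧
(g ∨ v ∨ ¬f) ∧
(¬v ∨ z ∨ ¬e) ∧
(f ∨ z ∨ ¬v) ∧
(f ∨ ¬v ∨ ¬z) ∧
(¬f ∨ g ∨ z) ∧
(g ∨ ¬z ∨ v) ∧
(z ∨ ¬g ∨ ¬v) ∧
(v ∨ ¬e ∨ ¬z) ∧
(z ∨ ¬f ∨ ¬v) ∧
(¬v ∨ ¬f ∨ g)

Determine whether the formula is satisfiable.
Yes

Yes, the formula is satisfiable.

One satisfying assignment is: z=False, g=True, e=True, f=True, v=False

Verification: With this assignment, all 25 clauses evaluate to true.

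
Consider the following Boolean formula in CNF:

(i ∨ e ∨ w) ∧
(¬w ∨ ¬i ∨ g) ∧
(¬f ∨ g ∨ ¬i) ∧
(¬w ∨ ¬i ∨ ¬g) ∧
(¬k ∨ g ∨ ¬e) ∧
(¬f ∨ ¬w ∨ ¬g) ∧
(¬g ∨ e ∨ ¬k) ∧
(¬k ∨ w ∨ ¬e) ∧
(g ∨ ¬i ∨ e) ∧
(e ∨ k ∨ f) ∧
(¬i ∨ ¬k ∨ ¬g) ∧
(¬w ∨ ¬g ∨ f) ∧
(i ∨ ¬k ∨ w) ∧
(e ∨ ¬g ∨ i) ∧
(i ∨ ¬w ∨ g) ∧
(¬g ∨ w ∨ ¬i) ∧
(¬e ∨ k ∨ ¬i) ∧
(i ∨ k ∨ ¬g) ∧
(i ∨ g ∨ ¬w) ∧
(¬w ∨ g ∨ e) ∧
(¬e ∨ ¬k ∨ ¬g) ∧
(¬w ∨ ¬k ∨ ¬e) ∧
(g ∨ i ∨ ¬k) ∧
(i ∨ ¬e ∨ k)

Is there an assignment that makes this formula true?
No

No, the formula is not satisfiable.

No assignment of truth values to the variables can make all 24 clauses true simultaneously.

The formula is UNSAT (unsatisfiable).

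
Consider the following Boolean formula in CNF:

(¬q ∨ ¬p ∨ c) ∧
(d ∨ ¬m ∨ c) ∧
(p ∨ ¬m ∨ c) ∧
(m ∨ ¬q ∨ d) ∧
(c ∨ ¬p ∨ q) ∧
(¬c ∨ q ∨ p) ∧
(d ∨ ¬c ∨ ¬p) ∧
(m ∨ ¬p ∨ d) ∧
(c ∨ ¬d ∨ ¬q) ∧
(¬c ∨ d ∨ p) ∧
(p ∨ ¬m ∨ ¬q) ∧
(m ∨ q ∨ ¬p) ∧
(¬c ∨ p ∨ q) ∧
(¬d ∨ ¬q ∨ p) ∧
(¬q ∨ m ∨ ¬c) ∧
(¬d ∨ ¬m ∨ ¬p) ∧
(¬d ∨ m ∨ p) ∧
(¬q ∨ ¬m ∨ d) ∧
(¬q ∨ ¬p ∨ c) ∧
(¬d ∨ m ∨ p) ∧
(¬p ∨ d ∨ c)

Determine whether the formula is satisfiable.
Yes

Yes, the formula is satisfiable.

One satisfying assignment is: c=False, q=False, d=False, m=False, p=False

Verification: With this assignment, all 21 clauses evaluate to true.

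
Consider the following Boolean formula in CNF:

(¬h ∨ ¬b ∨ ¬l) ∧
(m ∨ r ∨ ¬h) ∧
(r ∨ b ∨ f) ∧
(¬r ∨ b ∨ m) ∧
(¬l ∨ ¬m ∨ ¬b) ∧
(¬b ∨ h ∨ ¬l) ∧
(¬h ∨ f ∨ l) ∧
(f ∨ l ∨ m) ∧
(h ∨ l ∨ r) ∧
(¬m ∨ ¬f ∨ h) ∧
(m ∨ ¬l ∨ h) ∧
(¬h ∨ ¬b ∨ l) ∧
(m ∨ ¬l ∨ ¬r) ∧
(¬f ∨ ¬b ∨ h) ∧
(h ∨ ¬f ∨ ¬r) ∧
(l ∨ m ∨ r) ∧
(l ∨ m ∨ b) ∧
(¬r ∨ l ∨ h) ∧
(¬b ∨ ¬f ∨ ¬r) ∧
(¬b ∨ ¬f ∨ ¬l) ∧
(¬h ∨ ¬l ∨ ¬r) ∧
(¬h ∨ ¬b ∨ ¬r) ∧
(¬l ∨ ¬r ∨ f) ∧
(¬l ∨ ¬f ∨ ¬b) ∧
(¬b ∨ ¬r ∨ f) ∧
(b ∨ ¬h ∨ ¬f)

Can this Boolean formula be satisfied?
No

No, the formula is not satisfiable.

No assignment of truth values to the variables can make all 26 clauses true simultaneously.

The formula is UNSAT (unsatisfiable).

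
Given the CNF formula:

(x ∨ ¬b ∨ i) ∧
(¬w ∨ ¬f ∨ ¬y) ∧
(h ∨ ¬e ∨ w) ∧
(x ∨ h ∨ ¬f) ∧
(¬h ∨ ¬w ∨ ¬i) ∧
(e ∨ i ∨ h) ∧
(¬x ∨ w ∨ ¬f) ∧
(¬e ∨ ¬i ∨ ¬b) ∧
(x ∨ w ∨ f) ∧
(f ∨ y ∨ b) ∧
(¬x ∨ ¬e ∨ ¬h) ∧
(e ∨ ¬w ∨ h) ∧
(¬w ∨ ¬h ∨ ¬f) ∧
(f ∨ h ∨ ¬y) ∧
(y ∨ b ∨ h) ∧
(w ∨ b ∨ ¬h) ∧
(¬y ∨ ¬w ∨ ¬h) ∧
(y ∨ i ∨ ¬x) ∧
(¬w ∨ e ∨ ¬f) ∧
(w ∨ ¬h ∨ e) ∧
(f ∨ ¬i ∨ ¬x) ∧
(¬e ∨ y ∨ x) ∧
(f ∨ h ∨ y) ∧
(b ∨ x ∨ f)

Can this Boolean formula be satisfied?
No

No, the formula is not satisfiable.

No assignment of truth values to the variables can make all 24 clauses true simultaneously.

The formula is UNSAT (unsatisfiable).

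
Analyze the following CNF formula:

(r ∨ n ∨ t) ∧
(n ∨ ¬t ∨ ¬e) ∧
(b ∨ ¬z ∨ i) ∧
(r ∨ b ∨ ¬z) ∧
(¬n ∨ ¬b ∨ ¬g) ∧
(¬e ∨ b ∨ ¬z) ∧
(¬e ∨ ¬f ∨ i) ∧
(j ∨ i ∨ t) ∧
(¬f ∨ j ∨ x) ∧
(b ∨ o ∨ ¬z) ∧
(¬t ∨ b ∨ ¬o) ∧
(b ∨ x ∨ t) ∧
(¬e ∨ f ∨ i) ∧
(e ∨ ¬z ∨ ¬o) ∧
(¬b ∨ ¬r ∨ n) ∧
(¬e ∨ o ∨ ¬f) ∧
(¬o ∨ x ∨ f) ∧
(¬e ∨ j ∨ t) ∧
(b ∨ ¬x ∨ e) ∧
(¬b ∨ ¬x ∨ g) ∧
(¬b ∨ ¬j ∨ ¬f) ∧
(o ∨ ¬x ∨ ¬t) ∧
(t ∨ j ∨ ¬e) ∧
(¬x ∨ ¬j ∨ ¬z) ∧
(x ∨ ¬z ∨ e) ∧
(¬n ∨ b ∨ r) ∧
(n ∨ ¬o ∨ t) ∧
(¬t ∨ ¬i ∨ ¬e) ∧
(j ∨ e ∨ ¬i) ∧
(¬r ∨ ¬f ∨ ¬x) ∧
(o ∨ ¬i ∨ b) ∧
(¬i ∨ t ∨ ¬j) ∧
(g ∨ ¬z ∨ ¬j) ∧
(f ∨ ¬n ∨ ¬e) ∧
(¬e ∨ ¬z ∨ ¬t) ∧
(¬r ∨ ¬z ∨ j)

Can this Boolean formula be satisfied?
Yes

Yes, the formula is satisfiable.

One satisfying assignment is: x=False, j=False, i=False, r=False, e=False, o=False, g=False, n=False, z=False, f=False, b=False, t=True

Verification: With this assignment, all 36 clauses evaluate to true.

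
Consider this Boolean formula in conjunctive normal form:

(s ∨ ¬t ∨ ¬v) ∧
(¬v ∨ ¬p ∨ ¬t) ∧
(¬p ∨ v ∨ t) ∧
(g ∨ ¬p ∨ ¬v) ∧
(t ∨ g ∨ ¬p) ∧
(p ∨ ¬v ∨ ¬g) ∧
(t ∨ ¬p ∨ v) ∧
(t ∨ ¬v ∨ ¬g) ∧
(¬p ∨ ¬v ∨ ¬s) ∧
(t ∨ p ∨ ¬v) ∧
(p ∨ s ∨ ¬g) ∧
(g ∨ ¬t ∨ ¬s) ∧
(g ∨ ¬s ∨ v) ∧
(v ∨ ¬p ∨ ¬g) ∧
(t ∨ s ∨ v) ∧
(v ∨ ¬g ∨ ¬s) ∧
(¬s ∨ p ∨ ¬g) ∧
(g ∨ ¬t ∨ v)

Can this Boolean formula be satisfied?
No

No, the formula is not satisfiable.

No assignment of truth values to the variables can make all 18 clauses true simultaneously.

The formula is UNSAT (unsatisfiable).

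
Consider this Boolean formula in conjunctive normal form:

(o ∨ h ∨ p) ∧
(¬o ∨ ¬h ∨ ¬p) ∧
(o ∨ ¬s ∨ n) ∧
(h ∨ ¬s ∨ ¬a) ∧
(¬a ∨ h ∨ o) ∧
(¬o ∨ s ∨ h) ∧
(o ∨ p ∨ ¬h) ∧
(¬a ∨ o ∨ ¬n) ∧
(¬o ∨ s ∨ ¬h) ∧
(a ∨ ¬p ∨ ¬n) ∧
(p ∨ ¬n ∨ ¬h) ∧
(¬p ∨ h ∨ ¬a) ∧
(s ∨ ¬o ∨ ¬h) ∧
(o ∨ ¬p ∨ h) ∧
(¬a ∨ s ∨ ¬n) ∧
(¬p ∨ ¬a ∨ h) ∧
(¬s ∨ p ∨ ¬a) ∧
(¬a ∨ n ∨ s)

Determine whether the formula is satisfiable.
Yes

Yes, the formula is satisfiable.

One satisfying assignment is: a=False, n=False, h=True, p=True, s=False, o=False

Verification: With this assignment, all 18 clauses evaluate to true.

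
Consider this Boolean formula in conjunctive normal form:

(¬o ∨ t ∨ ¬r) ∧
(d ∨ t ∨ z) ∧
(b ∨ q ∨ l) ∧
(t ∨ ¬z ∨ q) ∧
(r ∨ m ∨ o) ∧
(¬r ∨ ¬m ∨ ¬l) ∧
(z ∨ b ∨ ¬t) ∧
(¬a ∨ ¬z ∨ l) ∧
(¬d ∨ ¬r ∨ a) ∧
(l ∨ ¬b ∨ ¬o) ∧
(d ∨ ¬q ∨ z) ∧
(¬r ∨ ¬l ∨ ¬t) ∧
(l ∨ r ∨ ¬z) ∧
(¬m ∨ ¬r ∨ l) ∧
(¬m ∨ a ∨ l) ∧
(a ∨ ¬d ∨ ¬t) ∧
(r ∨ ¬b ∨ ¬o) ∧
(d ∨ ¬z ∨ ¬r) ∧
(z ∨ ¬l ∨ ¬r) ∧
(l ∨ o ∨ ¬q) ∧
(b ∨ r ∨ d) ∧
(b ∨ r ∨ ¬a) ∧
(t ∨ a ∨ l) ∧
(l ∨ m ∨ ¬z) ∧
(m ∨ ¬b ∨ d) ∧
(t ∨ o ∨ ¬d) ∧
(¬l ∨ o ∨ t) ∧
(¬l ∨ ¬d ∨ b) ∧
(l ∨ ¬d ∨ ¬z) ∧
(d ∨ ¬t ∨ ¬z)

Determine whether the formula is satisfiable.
Yes

Yes, the formula is satisfiable.

One satisfying assignment is: m=False, z=False, d=True, l=False, b=True, t=True, a=True, q=False, r=True, o=False

Verification: With this assignment, all 30 clauses evaluate to true.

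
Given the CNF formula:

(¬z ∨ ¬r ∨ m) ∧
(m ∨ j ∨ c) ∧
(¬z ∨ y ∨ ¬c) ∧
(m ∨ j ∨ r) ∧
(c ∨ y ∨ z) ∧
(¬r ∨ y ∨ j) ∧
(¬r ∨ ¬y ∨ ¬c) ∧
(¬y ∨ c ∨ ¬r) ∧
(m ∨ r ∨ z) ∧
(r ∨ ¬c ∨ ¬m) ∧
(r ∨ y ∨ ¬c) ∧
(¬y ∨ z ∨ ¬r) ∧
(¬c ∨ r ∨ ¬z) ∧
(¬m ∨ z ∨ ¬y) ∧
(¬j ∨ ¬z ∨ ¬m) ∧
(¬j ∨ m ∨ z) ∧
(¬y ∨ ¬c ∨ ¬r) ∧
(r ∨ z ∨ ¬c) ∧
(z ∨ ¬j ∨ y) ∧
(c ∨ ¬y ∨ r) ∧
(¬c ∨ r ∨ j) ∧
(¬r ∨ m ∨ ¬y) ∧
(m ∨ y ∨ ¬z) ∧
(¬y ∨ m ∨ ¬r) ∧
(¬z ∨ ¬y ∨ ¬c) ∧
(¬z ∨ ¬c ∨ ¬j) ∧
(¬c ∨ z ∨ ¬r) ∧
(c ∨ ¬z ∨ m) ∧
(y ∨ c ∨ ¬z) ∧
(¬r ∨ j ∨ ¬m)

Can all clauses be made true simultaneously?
No

No, the formula is not satisfiable.

No assignment of truth values to the variables can make all 30 clauses true simultaneously.

The formula is UNSAT (unsatisfiable).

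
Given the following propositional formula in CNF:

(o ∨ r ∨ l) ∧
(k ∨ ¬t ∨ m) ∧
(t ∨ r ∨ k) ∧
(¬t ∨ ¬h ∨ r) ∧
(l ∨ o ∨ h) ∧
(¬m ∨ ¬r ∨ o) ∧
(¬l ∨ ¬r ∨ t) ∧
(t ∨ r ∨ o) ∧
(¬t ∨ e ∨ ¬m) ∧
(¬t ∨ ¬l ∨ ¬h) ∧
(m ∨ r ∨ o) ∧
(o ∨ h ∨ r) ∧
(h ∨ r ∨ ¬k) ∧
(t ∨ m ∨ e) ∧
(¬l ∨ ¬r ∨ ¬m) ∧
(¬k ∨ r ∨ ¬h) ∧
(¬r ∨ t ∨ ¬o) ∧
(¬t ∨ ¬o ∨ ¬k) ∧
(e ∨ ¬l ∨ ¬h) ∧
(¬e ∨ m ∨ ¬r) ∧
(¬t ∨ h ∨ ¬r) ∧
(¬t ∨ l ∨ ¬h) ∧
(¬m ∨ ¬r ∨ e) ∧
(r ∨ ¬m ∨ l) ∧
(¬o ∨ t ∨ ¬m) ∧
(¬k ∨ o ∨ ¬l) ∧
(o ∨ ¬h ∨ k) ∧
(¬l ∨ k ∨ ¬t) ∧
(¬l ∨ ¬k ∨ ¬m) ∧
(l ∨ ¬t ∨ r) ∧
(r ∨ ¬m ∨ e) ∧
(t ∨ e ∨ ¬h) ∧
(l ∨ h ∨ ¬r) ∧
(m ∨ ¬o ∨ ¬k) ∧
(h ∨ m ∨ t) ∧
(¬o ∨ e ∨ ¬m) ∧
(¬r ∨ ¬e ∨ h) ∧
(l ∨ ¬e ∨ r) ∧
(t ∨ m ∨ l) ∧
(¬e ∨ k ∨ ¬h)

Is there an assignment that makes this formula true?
No

No, the formula is not satisfiable.

No assignment of truth values to the variables can make all 40 clauses true simultaneously.

The formula is UNSAT (unsatisfiable).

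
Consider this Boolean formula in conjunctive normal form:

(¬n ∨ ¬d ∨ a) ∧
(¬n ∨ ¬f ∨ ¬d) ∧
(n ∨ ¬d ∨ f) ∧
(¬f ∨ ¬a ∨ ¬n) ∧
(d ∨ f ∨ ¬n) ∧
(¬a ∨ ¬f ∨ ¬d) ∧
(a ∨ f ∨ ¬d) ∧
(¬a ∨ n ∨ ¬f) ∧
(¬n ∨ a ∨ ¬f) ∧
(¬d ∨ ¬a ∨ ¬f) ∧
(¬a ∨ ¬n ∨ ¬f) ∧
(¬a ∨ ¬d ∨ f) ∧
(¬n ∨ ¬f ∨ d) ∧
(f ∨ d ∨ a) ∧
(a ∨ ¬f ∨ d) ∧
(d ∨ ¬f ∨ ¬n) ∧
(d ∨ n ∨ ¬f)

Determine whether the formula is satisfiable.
Yes

Yes, the formula is satisfiable.

One satisfying assignment is: d=False, n=False, f=False, a=True

Verification: With this assignment, all 17 clauses evaluate to true.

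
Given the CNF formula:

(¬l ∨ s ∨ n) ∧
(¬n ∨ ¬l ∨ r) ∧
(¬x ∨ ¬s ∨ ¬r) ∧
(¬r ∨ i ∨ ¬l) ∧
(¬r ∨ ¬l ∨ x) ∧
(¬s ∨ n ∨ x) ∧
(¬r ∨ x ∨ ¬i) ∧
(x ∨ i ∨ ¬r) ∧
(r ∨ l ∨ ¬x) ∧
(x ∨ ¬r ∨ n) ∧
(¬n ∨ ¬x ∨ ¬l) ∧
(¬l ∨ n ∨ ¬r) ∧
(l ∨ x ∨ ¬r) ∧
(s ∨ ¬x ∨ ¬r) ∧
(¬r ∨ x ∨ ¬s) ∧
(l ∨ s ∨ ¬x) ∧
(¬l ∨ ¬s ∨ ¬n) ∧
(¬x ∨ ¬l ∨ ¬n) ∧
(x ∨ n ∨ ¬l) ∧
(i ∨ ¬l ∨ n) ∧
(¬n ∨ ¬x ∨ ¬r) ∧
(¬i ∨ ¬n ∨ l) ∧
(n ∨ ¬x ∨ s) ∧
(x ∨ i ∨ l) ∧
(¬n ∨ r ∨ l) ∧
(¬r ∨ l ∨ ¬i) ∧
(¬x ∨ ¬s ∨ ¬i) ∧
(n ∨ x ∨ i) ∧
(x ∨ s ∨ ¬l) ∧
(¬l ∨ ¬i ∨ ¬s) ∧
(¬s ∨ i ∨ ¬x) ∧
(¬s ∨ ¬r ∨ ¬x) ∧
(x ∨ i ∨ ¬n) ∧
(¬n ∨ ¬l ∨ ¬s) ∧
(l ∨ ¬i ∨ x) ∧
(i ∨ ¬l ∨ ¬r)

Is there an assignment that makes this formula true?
No

No, the formula is not satisfiable.

No assignment of truth values to the variables can make all 36 clauses true simultaneously.

The formula is UNSAT (unsatisfiable).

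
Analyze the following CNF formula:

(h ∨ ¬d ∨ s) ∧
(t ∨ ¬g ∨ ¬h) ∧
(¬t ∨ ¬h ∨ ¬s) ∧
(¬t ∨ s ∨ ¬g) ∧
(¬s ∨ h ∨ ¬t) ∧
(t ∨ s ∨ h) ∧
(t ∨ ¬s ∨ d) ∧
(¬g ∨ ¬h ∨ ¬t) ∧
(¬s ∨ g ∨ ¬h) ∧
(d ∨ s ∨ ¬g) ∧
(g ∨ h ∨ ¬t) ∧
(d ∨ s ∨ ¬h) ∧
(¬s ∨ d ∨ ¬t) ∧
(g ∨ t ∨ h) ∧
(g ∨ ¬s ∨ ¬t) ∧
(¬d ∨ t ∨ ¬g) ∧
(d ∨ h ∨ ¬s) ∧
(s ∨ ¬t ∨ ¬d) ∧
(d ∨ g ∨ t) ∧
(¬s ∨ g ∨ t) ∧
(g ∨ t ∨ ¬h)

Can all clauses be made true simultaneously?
No

No, the formula is not satisfiable.

No assignment of truth values to the variables can make all 21 clauses true simultaneously.

The formula is UNSAT (unsatisfiable).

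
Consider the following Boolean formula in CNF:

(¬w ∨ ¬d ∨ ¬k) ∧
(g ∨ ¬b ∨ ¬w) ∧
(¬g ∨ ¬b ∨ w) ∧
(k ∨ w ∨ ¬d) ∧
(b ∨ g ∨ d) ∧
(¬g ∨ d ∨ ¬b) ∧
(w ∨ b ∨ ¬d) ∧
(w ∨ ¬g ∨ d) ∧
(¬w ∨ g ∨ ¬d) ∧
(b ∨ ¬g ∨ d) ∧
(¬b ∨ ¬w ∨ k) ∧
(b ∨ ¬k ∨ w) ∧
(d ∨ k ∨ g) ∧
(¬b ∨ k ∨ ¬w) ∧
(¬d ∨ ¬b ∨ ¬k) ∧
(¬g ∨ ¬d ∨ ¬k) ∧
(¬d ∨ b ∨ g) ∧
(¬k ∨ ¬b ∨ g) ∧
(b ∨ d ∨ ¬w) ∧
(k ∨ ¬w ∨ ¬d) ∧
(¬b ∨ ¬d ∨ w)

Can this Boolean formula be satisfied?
No

No, the formula is not satisfiable.

No assignment of truth values to the variables can make all 21 clauses true simultaneously.

The formula is UNSAT (unsatisfiable).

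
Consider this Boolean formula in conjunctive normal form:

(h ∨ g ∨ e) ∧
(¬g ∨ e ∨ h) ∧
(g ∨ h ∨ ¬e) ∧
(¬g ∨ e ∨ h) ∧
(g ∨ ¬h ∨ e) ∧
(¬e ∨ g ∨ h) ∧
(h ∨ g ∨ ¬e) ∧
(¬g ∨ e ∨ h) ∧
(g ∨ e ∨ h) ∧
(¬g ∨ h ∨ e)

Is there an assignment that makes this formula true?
Yes

Yes, the formula is satisfiable.

One satisfying assignment is: g=True, e=False, h=True

Verification: With this assignment, all 10 clauses evaluate to true.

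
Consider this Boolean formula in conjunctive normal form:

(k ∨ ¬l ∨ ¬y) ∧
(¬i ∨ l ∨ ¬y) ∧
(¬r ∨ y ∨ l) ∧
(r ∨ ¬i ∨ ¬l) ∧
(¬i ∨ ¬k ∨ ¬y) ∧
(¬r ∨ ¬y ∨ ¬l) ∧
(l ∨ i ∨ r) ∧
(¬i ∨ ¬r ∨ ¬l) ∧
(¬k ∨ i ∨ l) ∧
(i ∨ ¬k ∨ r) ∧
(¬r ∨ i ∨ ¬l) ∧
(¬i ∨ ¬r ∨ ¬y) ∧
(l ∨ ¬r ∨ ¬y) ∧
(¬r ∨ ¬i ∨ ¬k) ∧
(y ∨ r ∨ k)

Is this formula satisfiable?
Yes

Yes, the formula is satisfiable.

One satisfying assignment is: i=True, l=False, r=False, y=False, k=True

Verification: With this assignment, all 15 clauses evaluate to true.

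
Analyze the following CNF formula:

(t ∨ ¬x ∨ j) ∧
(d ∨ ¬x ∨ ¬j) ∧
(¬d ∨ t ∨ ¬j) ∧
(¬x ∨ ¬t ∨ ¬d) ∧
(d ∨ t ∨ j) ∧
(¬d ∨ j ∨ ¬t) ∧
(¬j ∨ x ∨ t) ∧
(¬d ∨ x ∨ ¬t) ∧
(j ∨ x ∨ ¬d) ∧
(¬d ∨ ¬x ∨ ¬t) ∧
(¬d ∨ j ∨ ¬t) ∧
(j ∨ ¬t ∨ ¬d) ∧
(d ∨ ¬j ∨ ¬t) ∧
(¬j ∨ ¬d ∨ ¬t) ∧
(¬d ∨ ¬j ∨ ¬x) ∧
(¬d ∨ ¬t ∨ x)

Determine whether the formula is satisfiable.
Yes

Yes, the formula is satisfiable.

One satisfying assignment is: d=False, t=True, x=False, j=False

Verification: With this assignment, all 16 clauses evaluate to true.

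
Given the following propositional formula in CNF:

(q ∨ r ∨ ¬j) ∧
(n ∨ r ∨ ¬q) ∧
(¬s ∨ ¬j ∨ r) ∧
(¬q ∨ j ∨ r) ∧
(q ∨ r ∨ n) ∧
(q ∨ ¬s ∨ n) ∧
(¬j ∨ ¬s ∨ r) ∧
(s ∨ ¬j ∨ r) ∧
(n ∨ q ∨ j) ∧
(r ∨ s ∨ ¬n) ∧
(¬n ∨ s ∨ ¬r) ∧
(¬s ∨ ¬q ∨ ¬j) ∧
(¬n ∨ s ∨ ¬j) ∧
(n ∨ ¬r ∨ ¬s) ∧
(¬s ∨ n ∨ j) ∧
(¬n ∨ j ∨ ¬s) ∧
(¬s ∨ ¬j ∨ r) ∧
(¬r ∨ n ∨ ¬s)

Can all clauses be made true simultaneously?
Yes

Yes, the formula is satisfiable.

One satisfying assignment is: s=False, n=False, r=True, j=False, q=True

Verification: With this assignment, all 18 clauses evaluate to true.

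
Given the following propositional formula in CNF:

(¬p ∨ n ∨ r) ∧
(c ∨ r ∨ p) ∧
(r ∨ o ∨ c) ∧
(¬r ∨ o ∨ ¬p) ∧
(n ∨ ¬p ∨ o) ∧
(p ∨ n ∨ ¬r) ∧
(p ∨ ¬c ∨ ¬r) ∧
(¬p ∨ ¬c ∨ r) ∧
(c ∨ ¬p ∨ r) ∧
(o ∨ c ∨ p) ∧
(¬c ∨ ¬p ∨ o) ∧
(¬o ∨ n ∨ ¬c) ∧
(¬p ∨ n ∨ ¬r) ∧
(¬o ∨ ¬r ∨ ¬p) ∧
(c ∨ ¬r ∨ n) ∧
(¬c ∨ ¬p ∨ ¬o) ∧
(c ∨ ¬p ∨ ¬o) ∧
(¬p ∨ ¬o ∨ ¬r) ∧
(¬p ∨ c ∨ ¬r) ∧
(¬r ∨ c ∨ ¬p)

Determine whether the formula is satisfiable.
Yes

Yes, the formula is satisfiable.

One satisfying assignment is: o=False, c=True, n=False, p=False, r=False

Verification: With this assignment, all 20 clauses evaluate to true.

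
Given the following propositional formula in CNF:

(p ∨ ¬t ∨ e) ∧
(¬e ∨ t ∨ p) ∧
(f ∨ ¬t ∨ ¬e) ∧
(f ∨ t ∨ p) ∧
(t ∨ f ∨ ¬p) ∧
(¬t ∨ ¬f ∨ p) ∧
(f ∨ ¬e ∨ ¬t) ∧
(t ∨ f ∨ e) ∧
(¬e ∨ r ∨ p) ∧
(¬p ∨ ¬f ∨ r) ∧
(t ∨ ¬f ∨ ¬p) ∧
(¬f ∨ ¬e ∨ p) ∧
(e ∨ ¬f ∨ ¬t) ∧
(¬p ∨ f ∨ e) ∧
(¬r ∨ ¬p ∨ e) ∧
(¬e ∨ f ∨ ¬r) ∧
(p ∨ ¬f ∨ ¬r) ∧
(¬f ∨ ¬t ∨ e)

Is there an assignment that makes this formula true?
Yes

Yes, the formula is satisfiable.

One satisfying assignment is: f=True, r=False, e=False, p=False, t=False

Verification: With this assignment, all 18 clauses evaluate to true.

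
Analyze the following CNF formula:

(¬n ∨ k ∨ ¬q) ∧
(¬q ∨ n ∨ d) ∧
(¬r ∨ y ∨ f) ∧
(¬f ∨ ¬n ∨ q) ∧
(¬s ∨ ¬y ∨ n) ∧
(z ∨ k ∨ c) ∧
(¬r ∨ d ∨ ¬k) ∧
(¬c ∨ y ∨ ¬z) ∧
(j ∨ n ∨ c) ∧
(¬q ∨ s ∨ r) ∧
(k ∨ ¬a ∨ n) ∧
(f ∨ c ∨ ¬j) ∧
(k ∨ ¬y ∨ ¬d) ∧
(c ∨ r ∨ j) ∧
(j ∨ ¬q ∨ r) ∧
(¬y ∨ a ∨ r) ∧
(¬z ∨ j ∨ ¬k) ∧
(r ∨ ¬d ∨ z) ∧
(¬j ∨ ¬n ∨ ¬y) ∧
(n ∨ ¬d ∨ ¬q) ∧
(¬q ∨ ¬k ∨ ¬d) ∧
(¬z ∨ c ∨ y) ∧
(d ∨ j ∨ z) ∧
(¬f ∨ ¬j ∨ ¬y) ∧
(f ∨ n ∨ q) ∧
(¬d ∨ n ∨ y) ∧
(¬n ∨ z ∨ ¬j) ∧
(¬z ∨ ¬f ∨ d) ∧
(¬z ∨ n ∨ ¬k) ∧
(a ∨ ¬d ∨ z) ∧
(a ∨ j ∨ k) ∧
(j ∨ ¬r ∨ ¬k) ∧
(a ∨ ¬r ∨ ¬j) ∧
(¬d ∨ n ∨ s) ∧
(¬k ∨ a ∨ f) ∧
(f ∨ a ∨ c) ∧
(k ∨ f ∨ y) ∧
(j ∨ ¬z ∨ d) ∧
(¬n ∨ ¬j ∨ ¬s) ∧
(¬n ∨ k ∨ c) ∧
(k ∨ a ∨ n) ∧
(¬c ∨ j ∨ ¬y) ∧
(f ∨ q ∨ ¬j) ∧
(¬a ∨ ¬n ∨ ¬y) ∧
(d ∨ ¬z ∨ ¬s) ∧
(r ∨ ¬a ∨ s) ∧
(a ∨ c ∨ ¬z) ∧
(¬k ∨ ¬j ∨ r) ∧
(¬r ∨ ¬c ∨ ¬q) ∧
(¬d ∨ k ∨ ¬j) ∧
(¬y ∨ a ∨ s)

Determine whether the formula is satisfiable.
No

No, the formula is not satisfiable.

No assignment of truth values to the variables can make all 51 clauses true simultaneously.

The formula is UNSAT (unsatisfiable).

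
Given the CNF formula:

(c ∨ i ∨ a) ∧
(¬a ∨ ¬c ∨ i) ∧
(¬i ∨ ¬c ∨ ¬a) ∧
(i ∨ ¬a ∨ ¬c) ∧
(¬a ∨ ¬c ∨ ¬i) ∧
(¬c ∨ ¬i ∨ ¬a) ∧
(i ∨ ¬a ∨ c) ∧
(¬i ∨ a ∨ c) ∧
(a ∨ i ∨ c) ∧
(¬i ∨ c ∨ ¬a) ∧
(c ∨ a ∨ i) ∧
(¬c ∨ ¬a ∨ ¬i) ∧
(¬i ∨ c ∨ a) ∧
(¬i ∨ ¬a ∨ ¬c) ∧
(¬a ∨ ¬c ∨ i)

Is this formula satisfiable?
Yes

Yes, the formula is satisfiable.

One satisfying assignment is: a=False, i=False, c=True

Verification: With this assignment, all 15 clauses evaluate to true.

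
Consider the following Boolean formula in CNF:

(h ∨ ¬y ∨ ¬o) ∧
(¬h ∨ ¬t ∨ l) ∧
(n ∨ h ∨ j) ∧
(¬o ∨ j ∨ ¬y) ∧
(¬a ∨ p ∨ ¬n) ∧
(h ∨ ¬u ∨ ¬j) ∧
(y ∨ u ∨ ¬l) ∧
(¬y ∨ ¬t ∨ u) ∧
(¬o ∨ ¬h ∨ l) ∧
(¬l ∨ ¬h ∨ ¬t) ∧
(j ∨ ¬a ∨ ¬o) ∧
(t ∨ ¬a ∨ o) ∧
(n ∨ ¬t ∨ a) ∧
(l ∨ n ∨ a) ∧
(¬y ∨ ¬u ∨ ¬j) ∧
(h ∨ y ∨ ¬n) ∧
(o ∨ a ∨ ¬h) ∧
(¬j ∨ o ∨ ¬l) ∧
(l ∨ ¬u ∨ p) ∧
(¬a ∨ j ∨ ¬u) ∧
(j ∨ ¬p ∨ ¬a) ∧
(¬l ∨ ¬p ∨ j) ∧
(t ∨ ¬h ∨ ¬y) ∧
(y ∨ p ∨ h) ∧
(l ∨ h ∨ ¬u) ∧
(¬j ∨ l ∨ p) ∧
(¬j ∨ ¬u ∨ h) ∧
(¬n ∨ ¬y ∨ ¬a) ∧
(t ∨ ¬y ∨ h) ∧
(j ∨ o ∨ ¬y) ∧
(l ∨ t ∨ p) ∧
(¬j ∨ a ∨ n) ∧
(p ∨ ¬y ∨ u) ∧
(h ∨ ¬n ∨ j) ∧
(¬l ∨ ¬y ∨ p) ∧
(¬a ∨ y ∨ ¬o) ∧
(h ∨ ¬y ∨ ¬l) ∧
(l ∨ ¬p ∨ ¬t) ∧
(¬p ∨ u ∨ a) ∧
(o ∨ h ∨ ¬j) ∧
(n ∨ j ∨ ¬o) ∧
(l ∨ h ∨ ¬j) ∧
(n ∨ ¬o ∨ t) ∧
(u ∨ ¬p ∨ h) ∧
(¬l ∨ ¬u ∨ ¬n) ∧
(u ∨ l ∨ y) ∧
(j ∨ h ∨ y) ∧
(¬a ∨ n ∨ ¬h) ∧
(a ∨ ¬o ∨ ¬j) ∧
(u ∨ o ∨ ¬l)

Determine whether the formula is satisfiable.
No

No, the formula is not satisfiable.

No assignment of truth values to the variables can make all 50 clauses true simultaneously.

The formula is UNSAT (unsatisfiable).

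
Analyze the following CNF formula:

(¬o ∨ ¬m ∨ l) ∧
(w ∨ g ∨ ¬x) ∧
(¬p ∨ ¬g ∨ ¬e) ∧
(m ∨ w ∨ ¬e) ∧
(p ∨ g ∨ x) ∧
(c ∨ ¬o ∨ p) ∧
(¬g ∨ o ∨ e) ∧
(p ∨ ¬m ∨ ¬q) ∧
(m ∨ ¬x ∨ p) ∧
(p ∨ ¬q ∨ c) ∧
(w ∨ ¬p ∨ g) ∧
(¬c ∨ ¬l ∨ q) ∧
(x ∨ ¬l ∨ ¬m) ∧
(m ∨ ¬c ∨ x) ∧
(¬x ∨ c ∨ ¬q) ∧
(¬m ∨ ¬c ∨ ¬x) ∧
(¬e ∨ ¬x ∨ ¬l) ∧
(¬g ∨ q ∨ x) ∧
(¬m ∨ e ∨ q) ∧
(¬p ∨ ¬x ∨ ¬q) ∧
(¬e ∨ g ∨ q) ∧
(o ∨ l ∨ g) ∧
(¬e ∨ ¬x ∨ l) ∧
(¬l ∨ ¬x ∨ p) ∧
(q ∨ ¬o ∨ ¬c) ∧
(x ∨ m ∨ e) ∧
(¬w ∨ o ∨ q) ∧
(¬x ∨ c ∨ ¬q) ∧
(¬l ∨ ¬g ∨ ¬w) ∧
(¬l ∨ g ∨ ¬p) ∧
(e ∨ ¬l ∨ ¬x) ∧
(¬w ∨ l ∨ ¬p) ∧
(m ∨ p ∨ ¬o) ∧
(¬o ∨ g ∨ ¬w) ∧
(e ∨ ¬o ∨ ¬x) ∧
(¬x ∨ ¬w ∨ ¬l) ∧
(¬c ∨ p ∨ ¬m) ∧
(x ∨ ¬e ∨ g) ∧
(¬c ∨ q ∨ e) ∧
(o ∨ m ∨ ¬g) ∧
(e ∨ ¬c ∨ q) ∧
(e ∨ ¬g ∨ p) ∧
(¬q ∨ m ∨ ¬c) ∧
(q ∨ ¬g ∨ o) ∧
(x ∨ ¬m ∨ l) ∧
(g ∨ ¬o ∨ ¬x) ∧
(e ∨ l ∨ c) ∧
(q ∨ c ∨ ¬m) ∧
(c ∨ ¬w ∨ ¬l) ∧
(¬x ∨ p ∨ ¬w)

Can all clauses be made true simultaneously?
No

No, the formula is not satisfiable.

No assignment of truth values to the variables can make all 50 clauses true simultaneously.

The formula is UNSAT (unsatisfiable).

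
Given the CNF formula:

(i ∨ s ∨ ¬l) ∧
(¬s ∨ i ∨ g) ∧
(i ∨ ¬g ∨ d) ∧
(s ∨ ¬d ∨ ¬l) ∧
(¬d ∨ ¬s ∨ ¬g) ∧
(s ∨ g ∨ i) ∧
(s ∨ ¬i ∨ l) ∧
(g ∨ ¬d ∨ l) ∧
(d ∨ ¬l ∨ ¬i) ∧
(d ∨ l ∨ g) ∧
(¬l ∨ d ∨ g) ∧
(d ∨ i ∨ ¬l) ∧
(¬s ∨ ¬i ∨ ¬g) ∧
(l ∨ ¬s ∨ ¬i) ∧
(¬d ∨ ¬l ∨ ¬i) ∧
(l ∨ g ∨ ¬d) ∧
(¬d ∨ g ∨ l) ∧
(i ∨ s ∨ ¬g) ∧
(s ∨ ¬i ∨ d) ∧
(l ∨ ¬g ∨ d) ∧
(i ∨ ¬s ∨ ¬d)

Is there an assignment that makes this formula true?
No

No, the formula is not satisfiable.

No assignment of truth values to the variables can make all 21 clauses true simultaneously.

The formula is UNSAT (unsatisfiable).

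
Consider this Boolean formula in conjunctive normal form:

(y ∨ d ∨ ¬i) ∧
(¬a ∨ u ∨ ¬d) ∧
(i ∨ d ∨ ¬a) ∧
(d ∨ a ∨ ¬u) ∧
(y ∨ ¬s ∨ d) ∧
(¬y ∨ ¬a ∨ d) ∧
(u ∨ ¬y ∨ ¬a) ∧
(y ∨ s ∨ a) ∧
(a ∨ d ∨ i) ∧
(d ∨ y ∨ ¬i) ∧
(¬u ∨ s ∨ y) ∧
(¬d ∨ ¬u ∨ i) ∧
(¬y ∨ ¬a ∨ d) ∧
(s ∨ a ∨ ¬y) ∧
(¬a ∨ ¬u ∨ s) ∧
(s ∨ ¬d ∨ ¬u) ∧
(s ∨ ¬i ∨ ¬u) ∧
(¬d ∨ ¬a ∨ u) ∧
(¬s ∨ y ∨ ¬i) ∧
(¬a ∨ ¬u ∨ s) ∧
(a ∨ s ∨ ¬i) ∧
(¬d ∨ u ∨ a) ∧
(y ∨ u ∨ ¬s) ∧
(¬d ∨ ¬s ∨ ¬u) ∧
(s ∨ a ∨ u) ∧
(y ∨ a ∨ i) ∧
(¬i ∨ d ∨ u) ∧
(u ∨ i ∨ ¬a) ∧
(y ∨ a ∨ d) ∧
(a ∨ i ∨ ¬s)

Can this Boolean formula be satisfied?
No

No, the formula is not satisfiable.

No assignment of truth values to the variables can make all 30 clauses true simultaneously.

The formula is UNSAT (unsatisfiable).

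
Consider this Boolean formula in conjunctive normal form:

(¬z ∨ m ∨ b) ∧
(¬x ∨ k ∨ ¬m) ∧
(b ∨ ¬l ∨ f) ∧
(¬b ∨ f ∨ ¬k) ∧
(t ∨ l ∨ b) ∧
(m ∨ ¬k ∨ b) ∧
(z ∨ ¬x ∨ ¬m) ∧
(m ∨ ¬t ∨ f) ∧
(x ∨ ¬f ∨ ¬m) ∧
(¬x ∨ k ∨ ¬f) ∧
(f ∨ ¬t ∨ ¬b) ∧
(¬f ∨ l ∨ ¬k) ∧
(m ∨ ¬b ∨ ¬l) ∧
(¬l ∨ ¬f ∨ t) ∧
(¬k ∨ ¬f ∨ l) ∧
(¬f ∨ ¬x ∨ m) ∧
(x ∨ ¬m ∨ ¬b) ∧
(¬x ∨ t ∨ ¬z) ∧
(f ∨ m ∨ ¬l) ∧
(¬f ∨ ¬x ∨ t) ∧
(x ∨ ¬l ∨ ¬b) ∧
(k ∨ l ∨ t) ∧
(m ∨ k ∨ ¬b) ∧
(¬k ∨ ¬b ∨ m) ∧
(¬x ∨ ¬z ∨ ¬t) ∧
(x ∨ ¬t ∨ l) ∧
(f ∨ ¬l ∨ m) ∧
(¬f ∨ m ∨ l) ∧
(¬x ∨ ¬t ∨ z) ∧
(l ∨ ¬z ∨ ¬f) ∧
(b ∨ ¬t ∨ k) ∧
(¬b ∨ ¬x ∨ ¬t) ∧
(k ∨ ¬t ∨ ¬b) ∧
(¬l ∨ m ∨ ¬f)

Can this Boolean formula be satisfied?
No

No, the formula is not satisfiable.

No assignment of truth values to the variables can make all 34 clauses true simultaneously.

The formula is UNSAT (unsatisfiable).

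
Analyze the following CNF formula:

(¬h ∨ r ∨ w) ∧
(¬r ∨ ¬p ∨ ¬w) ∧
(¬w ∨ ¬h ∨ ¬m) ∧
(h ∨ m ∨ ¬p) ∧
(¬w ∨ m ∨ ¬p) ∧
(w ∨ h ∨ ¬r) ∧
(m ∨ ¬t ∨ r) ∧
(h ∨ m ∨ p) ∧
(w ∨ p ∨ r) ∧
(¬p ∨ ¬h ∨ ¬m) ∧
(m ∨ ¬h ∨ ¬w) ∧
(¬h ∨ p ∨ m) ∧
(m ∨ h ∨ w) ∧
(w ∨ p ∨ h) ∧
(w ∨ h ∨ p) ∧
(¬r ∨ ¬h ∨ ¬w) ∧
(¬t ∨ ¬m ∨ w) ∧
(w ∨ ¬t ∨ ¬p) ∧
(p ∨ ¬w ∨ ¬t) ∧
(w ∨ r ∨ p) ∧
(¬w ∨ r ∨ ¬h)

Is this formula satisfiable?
Yes

Yes, the formula is satisfiable.

One satisfying assignment is: h=True, w=False, t=False, r=True, m=False, p=True

Verification: With this assignment, all 21 clauses evaluate to true.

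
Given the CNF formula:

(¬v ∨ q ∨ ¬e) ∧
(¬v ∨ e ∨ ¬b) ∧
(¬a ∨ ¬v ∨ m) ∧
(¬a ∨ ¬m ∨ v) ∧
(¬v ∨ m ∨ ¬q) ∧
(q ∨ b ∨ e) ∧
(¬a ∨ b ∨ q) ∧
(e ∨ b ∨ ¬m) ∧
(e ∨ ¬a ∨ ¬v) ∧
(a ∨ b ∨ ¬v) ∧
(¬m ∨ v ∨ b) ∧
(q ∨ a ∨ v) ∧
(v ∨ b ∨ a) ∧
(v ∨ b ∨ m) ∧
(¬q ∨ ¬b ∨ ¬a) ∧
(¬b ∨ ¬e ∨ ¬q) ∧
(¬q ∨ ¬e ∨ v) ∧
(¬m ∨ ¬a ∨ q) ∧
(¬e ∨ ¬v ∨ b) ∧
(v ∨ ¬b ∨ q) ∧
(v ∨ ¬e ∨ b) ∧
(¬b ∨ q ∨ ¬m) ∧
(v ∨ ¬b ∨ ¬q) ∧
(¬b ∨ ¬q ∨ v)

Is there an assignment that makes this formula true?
No

No, the formula is not satisfiable.

No assignment of truth values to the variables can make all 24 clauses true simultaneously.

The formula is UNSAT (unsatisfiable).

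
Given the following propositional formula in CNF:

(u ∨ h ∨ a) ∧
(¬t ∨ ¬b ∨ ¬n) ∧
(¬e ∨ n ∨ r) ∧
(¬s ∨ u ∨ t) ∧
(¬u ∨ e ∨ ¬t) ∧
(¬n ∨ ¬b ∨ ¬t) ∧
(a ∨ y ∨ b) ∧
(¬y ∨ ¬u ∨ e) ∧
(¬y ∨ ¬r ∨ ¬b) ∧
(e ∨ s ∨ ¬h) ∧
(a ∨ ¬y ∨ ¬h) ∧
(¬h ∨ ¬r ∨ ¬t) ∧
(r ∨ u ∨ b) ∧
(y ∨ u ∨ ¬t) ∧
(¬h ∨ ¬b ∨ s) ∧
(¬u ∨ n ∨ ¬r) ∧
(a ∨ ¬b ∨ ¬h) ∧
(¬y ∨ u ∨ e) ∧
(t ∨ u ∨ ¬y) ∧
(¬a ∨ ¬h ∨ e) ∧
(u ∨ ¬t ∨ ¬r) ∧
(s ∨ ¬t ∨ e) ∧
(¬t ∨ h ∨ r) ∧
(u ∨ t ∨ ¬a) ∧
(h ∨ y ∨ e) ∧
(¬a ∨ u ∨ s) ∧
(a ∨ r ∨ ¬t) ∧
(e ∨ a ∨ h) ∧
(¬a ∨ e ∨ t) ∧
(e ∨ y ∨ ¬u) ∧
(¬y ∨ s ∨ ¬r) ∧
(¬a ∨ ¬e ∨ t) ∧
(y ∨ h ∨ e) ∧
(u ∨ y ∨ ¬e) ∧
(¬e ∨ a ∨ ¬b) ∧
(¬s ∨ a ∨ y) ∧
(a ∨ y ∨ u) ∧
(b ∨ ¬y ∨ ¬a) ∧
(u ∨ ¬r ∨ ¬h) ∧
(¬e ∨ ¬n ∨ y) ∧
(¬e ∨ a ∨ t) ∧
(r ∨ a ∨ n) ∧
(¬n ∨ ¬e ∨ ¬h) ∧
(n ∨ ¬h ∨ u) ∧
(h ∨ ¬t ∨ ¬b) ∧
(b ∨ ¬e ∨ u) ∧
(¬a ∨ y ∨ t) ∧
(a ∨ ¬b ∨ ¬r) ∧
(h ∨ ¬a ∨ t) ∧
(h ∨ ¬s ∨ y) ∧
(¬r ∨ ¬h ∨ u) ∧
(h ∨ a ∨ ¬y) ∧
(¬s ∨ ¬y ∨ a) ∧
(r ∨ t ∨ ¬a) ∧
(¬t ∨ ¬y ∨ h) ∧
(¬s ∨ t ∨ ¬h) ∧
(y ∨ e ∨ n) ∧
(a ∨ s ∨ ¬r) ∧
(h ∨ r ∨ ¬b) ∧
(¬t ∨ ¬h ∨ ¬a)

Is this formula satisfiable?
No

No, the formula is not satisfiable.

No assignment of truth values to the variables can make all 60 clauses true simultaneously.

The formula is UNSAT (unsatisfiable).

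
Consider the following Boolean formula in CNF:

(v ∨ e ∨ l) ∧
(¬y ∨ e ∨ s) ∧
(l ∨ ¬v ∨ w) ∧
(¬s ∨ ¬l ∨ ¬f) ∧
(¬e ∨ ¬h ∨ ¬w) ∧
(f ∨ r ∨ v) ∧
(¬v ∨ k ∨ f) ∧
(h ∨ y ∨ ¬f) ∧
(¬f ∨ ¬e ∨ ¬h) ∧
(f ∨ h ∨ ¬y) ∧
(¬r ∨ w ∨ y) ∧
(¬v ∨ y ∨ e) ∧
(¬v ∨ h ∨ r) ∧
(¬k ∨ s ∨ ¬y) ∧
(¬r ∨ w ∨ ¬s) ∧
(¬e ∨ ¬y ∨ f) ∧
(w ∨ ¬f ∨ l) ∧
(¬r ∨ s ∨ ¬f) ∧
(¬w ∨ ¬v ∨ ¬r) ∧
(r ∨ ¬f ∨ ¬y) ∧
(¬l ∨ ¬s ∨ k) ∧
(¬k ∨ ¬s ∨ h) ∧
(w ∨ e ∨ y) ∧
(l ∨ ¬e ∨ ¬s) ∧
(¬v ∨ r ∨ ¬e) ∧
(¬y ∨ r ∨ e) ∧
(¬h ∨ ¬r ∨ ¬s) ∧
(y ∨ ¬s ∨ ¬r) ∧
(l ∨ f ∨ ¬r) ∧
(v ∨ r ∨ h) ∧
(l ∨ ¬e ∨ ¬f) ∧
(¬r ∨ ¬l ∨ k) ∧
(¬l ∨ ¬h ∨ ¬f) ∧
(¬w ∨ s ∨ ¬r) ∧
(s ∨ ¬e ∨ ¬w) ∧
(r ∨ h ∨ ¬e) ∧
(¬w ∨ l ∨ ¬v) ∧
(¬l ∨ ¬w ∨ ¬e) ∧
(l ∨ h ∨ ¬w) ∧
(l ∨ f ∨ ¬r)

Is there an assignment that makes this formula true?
No

No, the formula is not satisfiable.

No assignment of truth values to the variables can make all 40 clauses true simultaneously.

The formula is UNSAT (unsatisfiable).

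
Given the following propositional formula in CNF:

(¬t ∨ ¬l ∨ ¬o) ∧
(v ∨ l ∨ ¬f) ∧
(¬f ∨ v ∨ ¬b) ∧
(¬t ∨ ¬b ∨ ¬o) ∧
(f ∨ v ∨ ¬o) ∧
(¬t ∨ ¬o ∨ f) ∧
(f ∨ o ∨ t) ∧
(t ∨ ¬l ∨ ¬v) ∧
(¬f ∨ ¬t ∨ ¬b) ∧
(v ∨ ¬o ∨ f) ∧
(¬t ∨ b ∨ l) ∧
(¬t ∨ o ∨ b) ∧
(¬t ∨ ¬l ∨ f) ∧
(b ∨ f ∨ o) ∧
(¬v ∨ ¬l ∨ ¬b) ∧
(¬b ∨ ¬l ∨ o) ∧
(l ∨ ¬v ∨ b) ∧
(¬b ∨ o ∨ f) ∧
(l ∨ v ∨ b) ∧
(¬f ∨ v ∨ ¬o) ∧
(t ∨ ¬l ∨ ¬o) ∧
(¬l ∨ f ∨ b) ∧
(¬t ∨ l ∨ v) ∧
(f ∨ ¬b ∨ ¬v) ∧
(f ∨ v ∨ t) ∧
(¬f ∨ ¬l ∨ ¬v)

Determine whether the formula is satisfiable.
Yes

Yes, the formula is satisfiable.

One satisfying assignment is: l=False, v=True, o=True, f=True, t=False, b=True

Verification: With this assignment, all 26 clauses evaluate to true.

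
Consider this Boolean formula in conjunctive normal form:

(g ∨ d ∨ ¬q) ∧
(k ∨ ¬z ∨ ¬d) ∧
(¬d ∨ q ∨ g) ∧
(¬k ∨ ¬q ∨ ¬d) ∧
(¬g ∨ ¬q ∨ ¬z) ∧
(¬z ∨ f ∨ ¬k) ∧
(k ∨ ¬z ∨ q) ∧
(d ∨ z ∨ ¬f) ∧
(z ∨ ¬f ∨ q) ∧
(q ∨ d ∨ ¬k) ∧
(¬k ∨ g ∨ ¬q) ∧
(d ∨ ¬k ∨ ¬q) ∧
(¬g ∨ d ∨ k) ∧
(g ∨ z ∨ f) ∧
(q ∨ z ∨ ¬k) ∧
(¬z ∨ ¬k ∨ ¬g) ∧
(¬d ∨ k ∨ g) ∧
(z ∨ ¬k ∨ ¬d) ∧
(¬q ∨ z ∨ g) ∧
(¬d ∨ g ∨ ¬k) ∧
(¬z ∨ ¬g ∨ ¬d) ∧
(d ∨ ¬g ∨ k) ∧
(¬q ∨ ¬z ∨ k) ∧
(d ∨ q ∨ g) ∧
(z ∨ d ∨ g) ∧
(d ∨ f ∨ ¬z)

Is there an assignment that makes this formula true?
Yes

Yes, the formula is satisfiable.

One satisfying assignment is: f=False, z=False, d=True, g=True, k=False, q=False

Verification: With this assignment, all 26 clauses evaluate to true.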